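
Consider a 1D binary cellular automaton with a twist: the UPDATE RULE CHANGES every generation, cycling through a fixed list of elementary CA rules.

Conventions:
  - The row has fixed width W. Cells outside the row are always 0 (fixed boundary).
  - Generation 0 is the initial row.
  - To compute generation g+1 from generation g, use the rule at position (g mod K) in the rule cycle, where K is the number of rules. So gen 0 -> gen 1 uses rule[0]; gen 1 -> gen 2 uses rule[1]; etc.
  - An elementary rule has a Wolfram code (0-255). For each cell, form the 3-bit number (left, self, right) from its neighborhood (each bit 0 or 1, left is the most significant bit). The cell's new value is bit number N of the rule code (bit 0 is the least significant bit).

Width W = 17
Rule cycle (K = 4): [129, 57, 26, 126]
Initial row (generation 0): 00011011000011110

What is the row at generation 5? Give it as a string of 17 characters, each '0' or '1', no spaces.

Answer: 00100111111110010

Derivation:
Gen 0: 00011011000011110
Gen 1 (rule 129): 11000000011001100
Gen 2 (rule 57): 10111111010101011
Gen 3 (rule 26): 00100000000000010
Gen 4 (rule 126): 01110000000000111
Gen 5 (rule 129): 00100111111110010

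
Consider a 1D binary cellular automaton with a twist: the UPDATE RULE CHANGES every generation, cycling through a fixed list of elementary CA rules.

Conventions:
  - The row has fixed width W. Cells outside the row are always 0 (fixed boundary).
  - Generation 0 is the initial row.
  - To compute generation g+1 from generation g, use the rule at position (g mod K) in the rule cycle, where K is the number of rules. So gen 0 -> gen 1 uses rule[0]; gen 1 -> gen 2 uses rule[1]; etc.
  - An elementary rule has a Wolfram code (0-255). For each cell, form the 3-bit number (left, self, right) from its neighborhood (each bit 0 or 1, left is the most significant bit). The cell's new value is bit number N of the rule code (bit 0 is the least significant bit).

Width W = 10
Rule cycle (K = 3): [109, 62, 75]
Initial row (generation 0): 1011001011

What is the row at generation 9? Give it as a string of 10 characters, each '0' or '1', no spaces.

Answer: 1000101101

Derivation:
Gen 0: 1011001011
Gen 1 (rule 109): 1111001111
Gen 2 (rule 62): 1000111000
Gen 3 (rule 75): 0011101011
Gen 4 (rule 109): 1010111111
Gen 5 (rule 62): 1111100000
Gen 6 (rule 75): 1000101111
Gen 7 (rule 109): 1010111001
Gen 8 (rule 62): 1111100111
Gen 9 (rule 75): 1000101101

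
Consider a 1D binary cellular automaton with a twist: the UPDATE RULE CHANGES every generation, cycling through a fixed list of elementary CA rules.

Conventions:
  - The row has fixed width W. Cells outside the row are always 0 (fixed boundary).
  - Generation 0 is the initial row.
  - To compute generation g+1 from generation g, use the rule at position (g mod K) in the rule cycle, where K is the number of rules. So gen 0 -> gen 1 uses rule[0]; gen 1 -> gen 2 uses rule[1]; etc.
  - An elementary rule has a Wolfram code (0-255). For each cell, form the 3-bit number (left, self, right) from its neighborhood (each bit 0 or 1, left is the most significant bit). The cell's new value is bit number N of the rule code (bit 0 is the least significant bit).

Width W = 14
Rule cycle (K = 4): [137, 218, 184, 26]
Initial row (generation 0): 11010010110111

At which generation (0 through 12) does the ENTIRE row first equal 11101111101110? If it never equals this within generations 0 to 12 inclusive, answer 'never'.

Gen 0: 11010010110111
Gen 1 (rule 137): 10000000100110
Gen 2 (rule 218): 01000001011111
Gen 3 (rule 184): 00100000111110
Gen 4 (rule 26): 01010001100001
Gen 5 (rule 137): 00000101001100
Gen 6 (rule 218): 00001000111110
Gen 7 (rule 184): 00000100111101
Gen 8 (rule 26): 00001011100000
Gen 9 (rule 137): 11100011001111
Gen 10 (rule 218): 11110111111111
Gen 11 (rule 184): 11101111111110
Gen 12 (rule 26): 10001000000001

Answer: never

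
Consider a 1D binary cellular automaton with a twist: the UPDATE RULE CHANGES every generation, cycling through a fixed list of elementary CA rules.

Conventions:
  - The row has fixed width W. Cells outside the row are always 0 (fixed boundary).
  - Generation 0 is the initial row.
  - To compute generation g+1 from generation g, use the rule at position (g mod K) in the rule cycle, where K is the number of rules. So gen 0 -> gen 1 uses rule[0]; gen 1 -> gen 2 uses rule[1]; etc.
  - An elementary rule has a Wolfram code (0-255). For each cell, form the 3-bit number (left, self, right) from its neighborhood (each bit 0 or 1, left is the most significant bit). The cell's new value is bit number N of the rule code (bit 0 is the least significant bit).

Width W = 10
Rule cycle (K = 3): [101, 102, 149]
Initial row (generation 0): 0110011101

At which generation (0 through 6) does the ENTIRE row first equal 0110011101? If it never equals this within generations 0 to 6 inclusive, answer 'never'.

Gen 0: 0110011101
Gen 1 (rule 101): 0010000111
Gen 2 (rule 102): 0110001001
Gen 3 (rule 149): 0001101101
Gen 4 (rule 101): 1100110111
Gen 5 (rule 102): 0101011001
Gen 6 (rule 149): 0101000101

Answer: 0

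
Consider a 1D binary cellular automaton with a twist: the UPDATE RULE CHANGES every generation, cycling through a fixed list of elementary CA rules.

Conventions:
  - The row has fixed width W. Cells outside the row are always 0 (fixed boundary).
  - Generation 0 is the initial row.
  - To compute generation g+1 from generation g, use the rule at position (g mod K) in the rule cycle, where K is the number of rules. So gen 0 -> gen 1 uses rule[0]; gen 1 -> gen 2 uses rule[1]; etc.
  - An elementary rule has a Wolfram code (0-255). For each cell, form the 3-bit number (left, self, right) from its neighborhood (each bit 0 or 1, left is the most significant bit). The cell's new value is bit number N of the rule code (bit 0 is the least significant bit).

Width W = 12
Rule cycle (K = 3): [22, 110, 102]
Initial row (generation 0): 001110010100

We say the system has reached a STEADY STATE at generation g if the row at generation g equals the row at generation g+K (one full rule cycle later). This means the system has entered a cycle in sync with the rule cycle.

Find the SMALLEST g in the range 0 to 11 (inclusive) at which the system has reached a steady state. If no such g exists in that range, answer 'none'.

Answer: none

Derivation:
Gen 0: 001110010100
Gen 1 (rule 22): 010001110110
Gen 2 (rule 110): 110011011110
Gen 3 (rule 102): 010101100010
Gen 4 (rule 22): 110100010111
Gen 5 (rule 110): 111100111101
Gen 6 (rule 102): 000101000111
Gen 7 (rule 22): 001101101000
Gen 8 (rule 110): 011111111000
Gen 9 (rule 102): 100000001000
Gen 10 (rule 22): 110000011100
Gen 11 (rule 110): 110000110100
Gen 12 (rule 102): 010001011100
Gen 13 (rule 22): 111011000010
Gen 14 (rule 110): 101111000110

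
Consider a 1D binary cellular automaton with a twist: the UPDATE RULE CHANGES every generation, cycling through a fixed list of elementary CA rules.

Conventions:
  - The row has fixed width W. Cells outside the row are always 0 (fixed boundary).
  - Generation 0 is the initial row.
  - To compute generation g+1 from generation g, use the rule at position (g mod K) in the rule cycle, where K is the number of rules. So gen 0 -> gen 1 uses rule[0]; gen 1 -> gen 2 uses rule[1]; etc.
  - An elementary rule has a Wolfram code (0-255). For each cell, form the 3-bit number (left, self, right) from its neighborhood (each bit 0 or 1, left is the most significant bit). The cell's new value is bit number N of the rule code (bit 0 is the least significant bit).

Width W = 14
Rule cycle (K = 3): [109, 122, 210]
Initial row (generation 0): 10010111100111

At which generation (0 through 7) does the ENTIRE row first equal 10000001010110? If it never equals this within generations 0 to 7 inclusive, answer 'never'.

Answer: never

Derivation:
Gen 0: 10010111100111
Gen 1 (rule 109): 10011100100101
Gen 2 (rule 122): 01110111011010
Gen 3 (rule 210): 10110011001001
Gen 4 (rule 109): 11110011001001
Gen 5 (rule 122): 10011111110110
Gen 6 (rule 210): 01101111110011
Gen 7 (rule 109): 01111000010011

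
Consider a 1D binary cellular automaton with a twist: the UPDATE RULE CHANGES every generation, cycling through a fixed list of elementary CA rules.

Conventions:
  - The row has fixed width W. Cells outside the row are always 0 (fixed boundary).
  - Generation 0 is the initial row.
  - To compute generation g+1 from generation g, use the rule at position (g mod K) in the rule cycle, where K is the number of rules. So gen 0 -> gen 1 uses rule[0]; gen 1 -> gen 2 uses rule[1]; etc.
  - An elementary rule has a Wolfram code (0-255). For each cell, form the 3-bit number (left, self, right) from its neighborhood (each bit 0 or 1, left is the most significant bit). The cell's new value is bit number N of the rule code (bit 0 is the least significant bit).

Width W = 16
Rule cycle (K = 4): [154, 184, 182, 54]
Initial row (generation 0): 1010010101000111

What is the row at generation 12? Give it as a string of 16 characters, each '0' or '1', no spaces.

Gen 0: 1010010101000111
Gen 1 (rule 154): 0001100000101110
Gen 2 (rule 184): 0001010000011101
Gen 3 (rule 182): 0011111000101011
Gen 4 (rule 54): 0100000101111100
Gen 5 (rule 154): 1010001001111010
Gen 6 (rule 184): 0101000101110101
Gen 7 (rule 182): 1111101110101111
Gen 8 (rule 54): 0000010001110000
Gen 9 (rule 154): 0000101011101000
Gen 10 (rule 184): 0000010111010100
Gen 11 (rule 182): 0000111010111110
Gen 12 (rule 54): 0001000111000001

Answer: 0001000111000001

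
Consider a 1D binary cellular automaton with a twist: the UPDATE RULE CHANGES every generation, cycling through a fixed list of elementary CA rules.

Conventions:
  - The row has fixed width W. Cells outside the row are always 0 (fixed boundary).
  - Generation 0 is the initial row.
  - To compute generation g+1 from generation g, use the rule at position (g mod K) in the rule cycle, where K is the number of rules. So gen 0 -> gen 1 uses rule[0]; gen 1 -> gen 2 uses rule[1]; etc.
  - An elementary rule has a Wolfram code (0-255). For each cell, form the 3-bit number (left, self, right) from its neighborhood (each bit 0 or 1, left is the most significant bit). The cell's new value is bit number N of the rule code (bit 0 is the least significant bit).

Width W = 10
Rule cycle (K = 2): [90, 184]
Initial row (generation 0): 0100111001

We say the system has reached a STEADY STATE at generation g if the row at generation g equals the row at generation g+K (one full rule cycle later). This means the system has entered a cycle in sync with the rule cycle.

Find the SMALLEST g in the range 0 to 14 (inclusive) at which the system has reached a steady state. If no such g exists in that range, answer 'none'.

Gen 0: 0100111001
Gen 1 (rule 90): 1011101110
Gen 2 (rule 184): 0111011101
Gen 3 (rule 90): 1101010100
Gen 4 (rule 184): 1010101010
Gen 5 (rule 90): 0000000001
Gen 6 (rule 184): 0000000000
Gen 7 (rule 90): 0000000000
Gen 8 (rule 184): 0000000000
Gen 9 (rule 90): 0000000000
Gen 10 (rule 184): 0000000000
Gen 11 (rule 90): 0000000000
Gen 12 (rule 184): 0000000000
Gen 13 (rule 90): 0000000000
Gen 14 (rule 184): 0000000000
Gen 15 (rule 90): 0000000000
Gen 16 (rule 184): 0000000000

Answer: 6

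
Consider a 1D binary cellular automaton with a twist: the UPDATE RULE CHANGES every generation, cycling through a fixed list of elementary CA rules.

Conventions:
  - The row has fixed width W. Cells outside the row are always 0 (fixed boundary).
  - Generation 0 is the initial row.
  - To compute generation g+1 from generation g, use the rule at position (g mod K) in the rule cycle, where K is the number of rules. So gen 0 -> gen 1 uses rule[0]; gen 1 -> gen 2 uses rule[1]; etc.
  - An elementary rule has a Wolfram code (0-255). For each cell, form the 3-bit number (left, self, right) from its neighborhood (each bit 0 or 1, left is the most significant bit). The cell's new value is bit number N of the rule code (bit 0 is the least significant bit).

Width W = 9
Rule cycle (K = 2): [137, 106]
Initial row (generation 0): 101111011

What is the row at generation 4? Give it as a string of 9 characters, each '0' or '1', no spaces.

Gen 0: 101111011
Gen 1 (rule 137): 001110010
Gen 2 (rule 106): 011010100
Gen 3 (rule 137): 010000001
Gen 4 (rule 106): 100000010

Answer: 100000010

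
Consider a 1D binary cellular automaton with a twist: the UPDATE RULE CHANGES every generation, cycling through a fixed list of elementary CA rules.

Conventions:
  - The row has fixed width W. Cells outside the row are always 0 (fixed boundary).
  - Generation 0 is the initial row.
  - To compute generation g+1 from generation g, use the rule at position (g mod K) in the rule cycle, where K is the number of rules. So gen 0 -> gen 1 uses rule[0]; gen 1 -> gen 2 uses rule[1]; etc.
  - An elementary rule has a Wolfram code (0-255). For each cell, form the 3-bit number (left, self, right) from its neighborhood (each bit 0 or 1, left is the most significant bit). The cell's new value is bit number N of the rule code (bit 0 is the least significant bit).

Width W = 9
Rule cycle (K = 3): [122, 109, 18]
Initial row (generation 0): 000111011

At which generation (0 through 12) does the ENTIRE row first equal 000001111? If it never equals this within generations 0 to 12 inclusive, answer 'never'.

Gen 0: 000111011
Gen 1 (rule 122): 001101111
Gen 2 (rule 109): 101111001
Gen 3 (rule 18): 000000110
Gen 4 (rule 122): 000001111
Gen 5 (rule 109): 111101001
Gen 6 (rule 18): 000000110
Gen 7 (rule 122): 000001111
Gen 8 (rule 109): 111101001
Gen 9 (rule 18): 000000110
Gen 10 (rule 122): 000001111
Gen 11 (rule 109): 111101001
Gen 12 (rule 18): 000000110

Answer: 4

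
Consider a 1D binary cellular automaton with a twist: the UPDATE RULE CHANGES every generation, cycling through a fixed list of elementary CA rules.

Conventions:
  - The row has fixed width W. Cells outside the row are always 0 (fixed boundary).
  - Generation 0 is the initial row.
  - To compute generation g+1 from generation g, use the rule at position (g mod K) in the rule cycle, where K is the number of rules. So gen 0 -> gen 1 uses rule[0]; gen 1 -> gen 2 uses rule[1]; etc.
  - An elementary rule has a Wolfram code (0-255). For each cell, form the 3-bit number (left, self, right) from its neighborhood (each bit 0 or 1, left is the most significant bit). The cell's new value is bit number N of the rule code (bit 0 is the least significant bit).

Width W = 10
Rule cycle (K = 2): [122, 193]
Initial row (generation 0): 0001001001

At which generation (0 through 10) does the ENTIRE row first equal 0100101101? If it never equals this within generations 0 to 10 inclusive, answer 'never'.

Answer: 3

Derivation:
Gen 0: 0001001001
Gen 1 (rule 122): 0010110110
Gen 2 (rule 193): 1000010010
Gen 3 (rule 122): 0100101101
Gen 4 (rule 193): 0000000100
Gen 5 (rule 122): 0000001010
Gen 6 (rule 193): 1111100000
Gen 7 (rule 122): 1000110000
Gen 8 (rule 193): 0010010111
Gen 9 (rule 122): 0101101101
Gen 10 (rule 193): 0000100100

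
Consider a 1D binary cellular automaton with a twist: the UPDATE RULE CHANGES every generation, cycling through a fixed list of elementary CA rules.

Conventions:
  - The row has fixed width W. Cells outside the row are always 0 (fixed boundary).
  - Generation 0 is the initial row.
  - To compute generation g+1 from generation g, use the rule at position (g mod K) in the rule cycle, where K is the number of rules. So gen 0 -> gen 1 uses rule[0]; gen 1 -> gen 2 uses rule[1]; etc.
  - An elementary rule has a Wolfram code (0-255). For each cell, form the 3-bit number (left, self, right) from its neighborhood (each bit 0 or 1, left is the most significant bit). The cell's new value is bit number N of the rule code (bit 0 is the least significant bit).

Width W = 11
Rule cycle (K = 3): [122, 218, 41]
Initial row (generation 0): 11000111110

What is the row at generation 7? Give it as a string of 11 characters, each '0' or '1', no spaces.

Gen 0: 11000111110
Gen 1 (rule 122): 11101100011
Gen 2 (rule 218): 11101110111
Gen 3 (rule 41): 10011001100
Gen 4 (rule 122): 01111111110
Gen 5 (rule 218): 11111111111
Gen 6 (rule 41): 10000000000
Gen 7 (rule 122): 01000000000

Answer: 01000000000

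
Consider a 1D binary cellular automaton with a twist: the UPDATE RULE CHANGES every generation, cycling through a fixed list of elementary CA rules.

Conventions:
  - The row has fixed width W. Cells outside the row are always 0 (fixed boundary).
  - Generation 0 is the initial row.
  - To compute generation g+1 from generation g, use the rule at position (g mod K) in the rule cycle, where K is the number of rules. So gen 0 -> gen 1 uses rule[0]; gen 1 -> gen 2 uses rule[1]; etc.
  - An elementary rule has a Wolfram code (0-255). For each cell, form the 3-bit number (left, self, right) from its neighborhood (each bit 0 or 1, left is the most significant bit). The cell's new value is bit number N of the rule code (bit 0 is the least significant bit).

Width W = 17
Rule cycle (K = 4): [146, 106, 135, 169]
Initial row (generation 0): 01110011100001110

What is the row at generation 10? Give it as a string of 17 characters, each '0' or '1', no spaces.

Answer: 00000000110010010

Derivation:
Gen 0: 01110011100001110
Gen 1 (rule 146): 10101101010010101
Gen 2 (rule 106): 01011110100101010
Gen 3 (rule 135): 11001100101101010
Gen 4 (rule 169): 10001000011010100
Gen 5 (rule 146): 01010100100000010
Gen 6 (rule 106): 10101001000000100
Gen 7 (rule 135): 10101011011111101
Gen 8 (rule 169): 01010110111111010
Gen 9 (rule 146): 10000000011110001
Gen 10 (rule 106): 00000000110010010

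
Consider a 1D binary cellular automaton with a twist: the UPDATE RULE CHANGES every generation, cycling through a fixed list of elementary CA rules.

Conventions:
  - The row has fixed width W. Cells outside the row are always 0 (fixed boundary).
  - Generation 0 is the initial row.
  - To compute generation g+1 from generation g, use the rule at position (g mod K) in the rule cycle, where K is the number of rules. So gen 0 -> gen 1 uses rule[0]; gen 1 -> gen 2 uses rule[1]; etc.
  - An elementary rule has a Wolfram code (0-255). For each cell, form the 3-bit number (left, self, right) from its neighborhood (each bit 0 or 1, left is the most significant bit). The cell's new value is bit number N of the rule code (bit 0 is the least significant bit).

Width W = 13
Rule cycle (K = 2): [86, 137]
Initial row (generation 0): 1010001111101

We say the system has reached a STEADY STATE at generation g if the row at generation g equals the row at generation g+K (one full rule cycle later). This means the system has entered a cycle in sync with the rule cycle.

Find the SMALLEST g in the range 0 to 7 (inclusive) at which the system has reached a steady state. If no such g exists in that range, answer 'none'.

Answer: none

Derivation:
Gen 0: 1010001111101
Gen 1 (rule 86): 1011010000101
Gen 2 (rule 137): 0010000110000
Gen 3 (rule 86): 0111001011000
Gen 4 (rule 137): 0110000010011
Gen 5 (rule 86): 1011000111101
Gen 6 (rule 137): 0010010111000
Gen 7 (rule 86): 0111110001100
Gen 8 (rule 137): 0111100101001
Gen 9 (rule 86): 1000111101111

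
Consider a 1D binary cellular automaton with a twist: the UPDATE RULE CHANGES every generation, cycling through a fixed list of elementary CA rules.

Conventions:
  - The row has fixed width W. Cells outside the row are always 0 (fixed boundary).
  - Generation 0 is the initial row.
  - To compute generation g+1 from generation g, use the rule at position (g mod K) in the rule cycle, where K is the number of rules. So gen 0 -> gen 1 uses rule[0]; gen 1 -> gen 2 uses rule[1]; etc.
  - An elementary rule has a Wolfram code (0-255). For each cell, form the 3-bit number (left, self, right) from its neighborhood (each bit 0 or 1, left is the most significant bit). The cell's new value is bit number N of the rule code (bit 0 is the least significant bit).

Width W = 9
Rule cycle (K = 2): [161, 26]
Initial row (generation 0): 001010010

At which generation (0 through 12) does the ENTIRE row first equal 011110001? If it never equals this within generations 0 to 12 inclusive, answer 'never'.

Answer: never

Derivation:
Gen 0: 001010010
Gen 1 (rule 161): 100100000
Gen 2 (rule 26): 011010000
Gen 3 (rule 161): 000100111
Gen 4 (rule 26): 001011100
Gen 5 (rule 161): 100101001
Gen 6 (rule 26): 011000110
Gen 7 (rule 161): 000010000
Gen 8 (rule 26): 000101000
Gen 9 (rule 161): 110010011
Gen 10 (rule 26): 101101110
Gen 11 (rule 161): 010010100
Gen 12 (rule 26): 101100010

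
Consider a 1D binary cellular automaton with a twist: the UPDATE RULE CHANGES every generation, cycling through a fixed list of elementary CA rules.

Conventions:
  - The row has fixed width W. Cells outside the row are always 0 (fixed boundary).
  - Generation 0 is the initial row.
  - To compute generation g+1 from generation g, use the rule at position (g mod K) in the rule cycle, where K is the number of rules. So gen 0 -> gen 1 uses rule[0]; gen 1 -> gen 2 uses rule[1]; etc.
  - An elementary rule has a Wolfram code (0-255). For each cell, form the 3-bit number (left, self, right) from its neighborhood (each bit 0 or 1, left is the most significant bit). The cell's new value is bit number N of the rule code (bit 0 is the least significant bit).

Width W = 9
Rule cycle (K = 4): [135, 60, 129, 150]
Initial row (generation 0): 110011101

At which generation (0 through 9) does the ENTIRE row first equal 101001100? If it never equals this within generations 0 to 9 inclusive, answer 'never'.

Gen 0: 110011101
Gen 1 (rule 135): 000101001
Gen 2 (rule 60): 000111101
Gen 3 (rule 129): 110011000
Gen 4 (rule 150): 001100100
Gen 5 (rule 135): 110001101
Gen 6 (rule 60): 101001011
Gen 7 (rule 129): 000000000
Gen 8 (rule 150): 000000000
Gen 9 (rule 135): 111111111

Answer: never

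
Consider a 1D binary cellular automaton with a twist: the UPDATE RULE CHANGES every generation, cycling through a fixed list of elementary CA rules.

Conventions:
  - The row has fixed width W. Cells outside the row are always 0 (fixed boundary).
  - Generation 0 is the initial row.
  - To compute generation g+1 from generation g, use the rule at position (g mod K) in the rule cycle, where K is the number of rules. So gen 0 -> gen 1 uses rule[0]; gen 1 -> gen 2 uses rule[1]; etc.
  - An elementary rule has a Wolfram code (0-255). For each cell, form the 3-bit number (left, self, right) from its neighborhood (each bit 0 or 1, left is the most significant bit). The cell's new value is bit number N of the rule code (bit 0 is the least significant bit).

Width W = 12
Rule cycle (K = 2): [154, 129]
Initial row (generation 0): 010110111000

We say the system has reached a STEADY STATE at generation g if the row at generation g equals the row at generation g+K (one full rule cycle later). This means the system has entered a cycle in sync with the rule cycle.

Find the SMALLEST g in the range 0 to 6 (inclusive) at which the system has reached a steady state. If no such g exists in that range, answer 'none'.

Gen 0: 010110111000
Gen 1 (rule 154): 100100110100
Gen 2 (rule 129): 000000000001
Gen 3 (rule 154): 000000000010
Gen 4 (rule 129): 111111111000
Gen 5 (rule 154): 111111110100
Gen 6 (rule 129): 011111100001
Gen 7 (rule 154): 111111010010
Gen 8 (rule 129): 011110000000

Answer: none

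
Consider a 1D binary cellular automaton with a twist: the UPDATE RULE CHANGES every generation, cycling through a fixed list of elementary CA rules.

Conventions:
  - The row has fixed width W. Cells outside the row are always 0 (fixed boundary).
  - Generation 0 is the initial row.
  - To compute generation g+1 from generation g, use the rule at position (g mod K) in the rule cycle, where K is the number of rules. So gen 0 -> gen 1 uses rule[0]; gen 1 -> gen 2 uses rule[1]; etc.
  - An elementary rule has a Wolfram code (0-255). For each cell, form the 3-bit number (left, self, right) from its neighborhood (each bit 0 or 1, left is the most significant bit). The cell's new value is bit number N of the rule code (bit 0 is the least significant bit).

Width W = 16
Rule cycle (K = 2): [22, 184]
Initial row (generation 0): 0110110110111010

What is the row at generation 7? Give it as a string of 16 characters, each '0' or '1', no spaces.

Gen 0: 0110110110111010
Gen 1 (rule 22): 1000000000000011
Gen 2 (rule 184): 0100000000000010
Gen 3 (rule 22): 1110000000000111
Gen 4 (rule 184): 1101000000000110
Gen 5 (rule 22): 0001100000001001
Gen 6 (rule 184): 0001010000000100
Gen 7 (rule 22): 0011011000001110

Answer: 0011011000001110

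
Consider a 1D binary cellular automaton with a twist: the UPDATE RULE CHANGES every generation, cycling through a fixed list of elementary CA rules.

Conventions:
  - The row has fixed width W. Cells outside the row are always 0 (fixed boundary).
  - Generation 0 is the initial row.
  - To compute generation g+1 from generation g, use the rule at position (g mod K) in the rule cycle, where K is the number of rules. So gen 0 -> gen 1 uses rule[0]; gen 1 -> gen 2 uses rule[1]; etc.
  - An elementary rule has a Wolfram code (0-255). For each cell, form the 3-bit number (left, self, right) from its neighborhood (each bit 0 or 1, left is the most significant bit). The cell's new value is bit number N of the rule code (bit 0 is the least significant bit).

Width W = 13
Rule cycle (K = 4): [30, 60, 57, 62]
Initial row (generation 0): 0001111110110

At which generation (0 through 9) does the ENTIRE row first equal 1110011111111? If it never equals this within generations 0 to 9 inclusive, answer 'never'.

Gen 0: 0001111110110
Gen 1 (rule 30): 0011000000101
Gen 2 (rule 60): 0010100000111
Gen 3 (rule 57): 1001011110100
Gen 4 (rule 62): 1111110001110
Gen 5 (rule 30): 1000001011001
Gen 6 (rule 60): 1100001110101
Gen 7 (rule 57): 1011101001010
Gen 8 (rule 62): 1110011111111
Gen 9 (rule 30): 1001110000000

Answer: 8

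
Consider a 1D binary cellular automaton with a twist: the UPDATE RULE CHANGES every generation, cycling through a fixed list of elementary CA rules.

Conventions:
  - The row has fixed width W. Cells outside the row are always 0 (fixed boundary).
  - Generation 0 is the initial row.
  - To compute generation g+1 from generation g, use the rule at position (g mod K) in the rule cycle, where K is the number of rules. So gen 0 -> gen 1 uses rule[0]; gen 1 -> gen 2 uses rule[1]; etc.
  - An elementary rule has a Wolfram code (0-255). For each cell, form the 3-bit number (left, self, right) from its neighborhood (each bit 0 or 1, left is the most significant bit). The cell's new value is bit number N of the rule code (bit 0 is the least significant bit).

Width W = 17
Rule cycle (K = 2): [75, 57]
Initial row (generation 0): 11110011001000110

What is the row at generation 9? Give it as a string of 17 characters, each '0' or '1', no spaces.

Answer: 00000000001110001

Derivation:
Gen 0: 11110011001000110
Gen 1 (rule 75): 10010111010011110
Gen 2 (rule 57): 01001100101010001
Gen 3 (rule 75): 10011101000000110
Gen 4 (rule 57): 01010010111110101
Gen 5 (rule 75): 10000100100010000
Gen 6 (rule 57): 01110010011001111
Gen 7 (rule 75): 11010100111011001
Gen 8 (rule 57): 10101010100110100
Gen 9 (rule 75): 00000000001110001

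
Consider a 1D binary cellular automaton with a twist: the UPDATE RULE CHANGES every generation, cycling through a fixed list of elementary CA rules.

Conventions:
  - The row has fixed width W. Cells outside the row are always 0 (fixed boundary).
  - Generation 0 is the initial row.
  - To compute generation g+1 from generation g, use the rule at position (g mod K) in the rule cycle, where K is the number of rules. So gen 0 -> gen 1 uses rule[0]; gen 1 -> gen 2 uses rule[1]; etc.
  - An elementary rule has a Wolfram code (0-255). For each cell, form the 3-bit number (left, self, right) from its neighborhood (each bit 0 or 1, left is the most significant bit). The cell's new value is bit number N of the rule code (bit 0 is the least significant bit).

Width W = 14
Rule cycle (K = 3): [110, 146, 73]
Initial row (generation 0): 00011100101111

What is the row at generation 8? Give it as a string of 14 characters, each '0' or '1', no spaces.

Answer: 00101110110010

Derivation:
Gen 0: 00011100101111
Gen 1 (rule 110): 00110101111001
Gen 2 (rule 146): 01000000110110
Gen 3 (rule 73): 00011110110110
Gen 4 (rule 110): 00110011111110
Gen 5 (rule 146): 01001101111101
Gen 6 (rule 73): 00001101000100
Gen 7 (rule 110): 00011111001100
Gen 8 (rule 146): 00101110110010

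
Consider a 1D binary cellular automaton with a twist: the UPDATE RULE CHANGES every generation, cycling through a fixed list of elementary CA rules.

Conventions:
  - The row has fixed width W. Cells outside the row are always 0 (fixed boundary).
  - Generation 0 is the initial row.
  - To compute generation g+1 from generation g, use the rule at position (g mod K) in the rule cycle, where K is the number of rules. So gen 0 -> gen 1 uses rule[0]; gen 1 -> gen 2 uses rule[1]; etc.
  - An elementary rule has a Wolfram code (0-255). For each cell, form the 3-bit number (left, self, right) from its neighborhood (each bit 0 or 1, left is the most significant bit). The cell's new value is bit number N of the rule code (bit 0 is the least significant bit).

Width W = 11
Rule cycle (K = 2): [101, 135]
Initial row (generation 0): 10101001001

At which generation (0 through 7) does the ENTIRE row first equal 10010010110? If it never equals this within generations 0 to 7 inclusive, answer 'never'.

Gen 0: 10101001001
Gen 1 (rule 101): 11111001001
Gen 2 (rule 135): 01110011011
Gen 3 (rule 101): 00010001101
Gen 4 (rule 135): 11110110001
Gen 5 (rule 101): 00011010101
Gen 6 (rule 135): 11100010101
Gen 7 (rule 101): 00101011111

Answer: never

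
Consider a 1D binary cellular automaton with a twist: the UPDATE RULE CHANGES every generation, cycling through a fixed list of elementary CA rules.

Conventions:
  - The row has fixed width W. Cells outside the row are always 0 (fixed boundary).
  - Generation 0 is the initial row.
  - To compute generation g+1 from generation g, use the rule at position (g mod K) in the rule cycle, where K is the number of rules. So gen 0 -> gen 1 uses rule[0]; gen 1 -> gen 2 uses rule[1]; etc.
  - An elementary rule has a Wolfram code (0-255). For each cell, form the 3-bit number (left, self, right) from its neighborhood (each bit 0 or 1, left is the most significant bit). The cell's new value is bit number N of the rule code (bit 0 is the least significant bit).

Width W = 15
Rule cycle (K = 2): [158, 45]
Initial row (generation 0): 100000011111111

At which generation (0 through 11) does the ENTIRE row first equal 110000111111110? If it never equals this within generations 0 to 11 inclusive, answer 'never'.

Gen 0: 100000011111111
Gen 1 (rule 158): 110000111111110
Gen 2 (rule 45): 100110100000000
Gen 3 (rule 158): 111100110000000
Gen 4 (rule 45): 100000100111111
Gen 5 (rule 158): 110001111111110
Gen 6 (rule 45): 100101000000000
Gen 7 (rule 158): 111101100000000
Gen 8 (rule 45): 100011001111111
Gen 9 (rule 158): 110110111111110
Gen 10 (rule 45): 101101100000000
Gen 11 (rule 158): 101001010000000

Answer: 1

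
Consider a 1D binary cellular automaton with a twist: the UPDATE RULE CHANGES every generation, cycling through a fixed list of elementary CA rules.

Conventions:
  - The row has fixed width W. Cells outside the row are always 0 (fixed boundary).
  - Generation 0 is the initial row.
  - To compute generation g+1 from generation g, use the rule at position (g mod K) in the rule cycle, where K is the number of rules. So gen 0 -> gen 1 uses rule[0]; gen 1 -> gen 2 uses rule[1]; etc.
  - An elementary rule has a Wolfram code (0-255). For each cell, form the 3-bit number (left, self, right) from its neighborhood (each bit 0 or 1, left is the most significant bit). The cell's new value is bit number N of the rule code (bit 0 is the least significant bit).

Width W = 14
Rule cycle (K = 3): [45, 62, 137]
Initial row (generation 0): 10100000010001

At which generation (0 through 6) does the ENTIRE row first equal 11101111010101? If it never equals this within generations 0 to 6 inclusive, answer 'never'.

Gen 0: 10100000010001
Gen 1 (rule 45): 11101111010101
Gen 2 (rule 62): 10011000111111
Gen 3 (rule 137): 00010010111110
Gen 4 (rule 45): 11010011100000
Gen 5 (rule 62): 10111110010000
Gen 6 (rule 137): 00111100000111

Answer: 1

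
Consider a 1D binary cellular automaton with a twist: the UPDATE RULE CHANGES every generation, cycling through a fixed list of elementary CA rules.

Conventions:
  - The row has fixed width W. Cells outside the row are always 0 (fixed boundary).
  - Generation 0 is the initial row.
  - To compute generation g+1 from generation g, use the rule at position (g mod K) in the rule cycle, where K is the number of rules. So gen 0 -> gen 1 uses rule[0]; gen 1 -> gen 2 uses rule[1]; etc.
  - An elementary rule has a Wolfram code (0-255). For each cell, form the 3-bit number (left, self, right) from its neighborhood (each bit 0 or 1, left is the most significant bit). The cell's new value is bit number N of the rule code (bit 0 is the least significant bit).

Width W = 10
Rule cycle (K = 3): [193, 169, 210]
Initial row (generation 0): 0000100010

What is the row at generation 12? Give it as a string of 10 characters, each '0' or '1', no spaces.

Gen 0: 0000100010
Gen 1 (rule 193): 1110001000
Gen 2 (rule 169): 1100100011
Gen 3 (rule 210): 0111010101
Gen 4 (rule 193): 0011000000
Gen 5 (rule 169): 1010011111
Gen 6 (rule 210): 0001101111
Gen 7 (rule 193): 1100100111
Gen 8 (rule 169): 1000000110
Gen 9 (rule 210): 0100001011
Gen 10 (rule 193): 0001100001
Gen 11 (rule 169): 1101001100
Gen 12 (rule 210): 0100110110

Answer: 0100110110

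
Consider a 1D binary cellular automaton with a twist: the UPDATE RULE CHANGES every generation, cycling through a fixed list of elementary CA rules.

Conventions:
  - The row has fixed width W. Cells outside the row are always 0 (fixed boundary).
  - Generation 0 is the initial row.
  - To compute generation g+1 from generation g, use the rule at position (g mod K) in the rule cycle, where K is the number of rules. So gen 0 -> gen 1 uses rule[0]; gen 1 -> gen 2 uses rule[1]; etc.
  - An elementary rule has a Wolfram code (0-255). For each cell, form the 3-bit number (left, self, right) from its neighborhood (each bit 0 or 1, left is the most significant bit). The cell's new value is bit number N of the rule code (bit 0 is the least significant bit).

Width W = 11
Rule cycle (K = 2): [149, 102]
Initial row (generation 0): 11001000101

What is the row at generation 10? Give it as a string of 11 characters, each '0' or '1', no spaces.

Gen 0: 11001000101
Gen 1 (rule 149): 00101110101
Gen 2 (rule 102): 01110011111
Gen 3 (rule 149): 00101001110
Gen 4 (rule 102): 01111010010
Gen 5 (rule 149): 00110011011
Gen 6 (rule 102): 01010101101
Gen 7 (rule 149): 01010100001
Gen 8 (rule 102): 11111100011
Gen 9 (rule 149): 01111011000
Gen 10 (rule 102): 10001101000

Answer: 10001101000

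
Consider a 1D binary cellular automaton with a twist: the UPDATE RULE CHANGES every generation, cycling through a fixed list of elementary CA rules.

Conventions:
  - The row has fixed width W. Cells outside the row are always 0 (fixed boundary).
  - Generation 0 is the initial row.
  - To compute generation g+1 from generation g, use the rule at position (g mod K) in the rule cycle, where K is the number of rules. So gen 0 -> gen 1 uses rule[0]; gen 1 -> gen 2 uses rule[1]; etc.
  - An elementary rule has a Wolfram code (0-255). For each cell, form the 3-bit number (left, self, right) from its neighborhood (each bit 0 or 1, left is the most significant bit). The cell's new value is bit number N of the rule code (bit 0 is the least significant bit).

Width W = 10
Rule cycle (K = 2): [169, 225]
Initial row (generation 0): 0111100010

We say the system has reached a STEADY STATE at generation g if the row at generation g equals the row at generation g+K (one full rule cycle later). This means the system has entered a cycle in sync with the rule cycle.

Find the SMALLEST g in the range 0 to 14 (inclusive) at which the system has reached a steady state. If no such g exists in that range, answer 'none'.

Gen 0: 0111100010
Gen 1 (rule 169): 0111001000
Gen 2 (rule 225): 0011000011
Gen 3 (rule 169): 1010011010
Gen 4 (rule 225): 0100001100
Gen 5 (rule 169): 0001101001
Gen 6 (rule 225): 1100110000
Gen 7 (rule 169): 1000100111
Gen 8 (rule 225): 0010000011
Gen 9 (rule 169): 1000111010
Gen 10 (rule 225): 0010011100
Gen 11 (rule 169): 1000011001
Gen 12 (rule 225): 0011001000
Gen 13 (rule 169): 1010000011
Gen 14 (rule 225): 0100111001
Gen 15 (rule 169): 0000110000
Gen 16 (rule 225): 1110010111

Answer: none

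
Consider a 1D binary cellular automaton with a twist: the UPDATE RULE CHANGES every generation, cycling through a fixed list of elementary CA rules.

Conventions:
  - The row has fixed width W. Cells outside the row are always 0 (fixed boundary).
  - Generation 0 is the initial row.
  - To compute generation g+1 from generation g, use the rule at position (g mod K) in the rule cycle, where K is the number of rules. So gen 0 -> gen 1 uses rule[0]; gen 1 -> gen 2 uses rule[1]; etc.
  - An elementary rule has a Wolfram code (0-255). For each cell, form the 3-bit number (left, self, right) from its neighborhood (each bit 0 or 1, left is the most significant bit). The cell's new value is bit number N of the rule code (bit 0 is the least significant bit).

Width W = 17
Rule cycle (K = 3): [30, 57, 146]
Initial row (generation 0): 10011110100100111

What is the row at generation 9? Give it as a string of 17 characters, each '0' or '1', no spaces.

Answer: 01111100000000001

Derivation:
Gen 0: 10011110100100111
Gen 1 (rule 30): 11110000111111100
Gen 2 (rule 57): 10001110100000011
Gen 3 (rule 146): 01010100010000100
Gen 4 (rule 30): 11010110111001110
Gen 5 (rule 57): 10101101100101001
Gen 6 (rule 146): 00000000011000110
Gen 7 (rule 30): 00000000110101101
Gen 8 (rule 57): 11111110101011010
Gen 9 (rule 146): 01111100000000001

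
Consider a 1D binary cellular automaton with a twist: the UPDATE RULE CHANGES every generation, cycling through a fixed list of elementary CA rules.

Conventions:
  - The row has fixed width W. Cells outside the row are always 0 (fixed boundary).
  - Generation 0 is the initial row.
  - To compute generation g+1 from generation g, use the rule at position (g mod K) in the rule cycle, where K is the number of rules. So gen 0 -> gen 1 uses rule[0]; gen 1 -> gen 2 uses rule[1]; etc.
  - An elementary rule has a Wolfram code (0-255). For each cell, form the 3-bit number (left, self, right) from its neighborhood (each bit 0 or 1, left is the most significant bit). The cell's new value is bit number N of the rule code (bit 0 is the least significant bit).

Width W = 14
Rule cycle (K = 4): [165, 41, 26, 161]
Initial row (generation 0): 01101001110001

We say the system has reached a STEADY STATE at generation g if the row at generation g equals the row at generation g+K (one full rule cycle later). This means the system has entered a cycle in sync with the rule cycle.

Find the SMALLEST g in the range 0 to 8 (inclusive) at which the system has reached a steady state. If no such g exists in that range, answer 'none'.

Gen 0: 01101001110001
Gen 1 (rule 165): 00011000100101
Gen 2 (rule 41): 11010010000010
Gen 3 (rule 26): 10001101000101
Gen 4 (rule 161): 00100010010010
Gen 5 (rule 165): 10101010010010
Gen 6 (rule 41): 01010100000000
Gen 7 (rule 26): 10000010000000
Gen 8 (rule 161): 00111000111111
Gen 9 (rule 165): 10010010011110
Gen 10 (rule 41): 00000000010000
Gen 11 (rule 26): 00000000101000
Gen 12 (rule 161): 11111110010011

Answer: none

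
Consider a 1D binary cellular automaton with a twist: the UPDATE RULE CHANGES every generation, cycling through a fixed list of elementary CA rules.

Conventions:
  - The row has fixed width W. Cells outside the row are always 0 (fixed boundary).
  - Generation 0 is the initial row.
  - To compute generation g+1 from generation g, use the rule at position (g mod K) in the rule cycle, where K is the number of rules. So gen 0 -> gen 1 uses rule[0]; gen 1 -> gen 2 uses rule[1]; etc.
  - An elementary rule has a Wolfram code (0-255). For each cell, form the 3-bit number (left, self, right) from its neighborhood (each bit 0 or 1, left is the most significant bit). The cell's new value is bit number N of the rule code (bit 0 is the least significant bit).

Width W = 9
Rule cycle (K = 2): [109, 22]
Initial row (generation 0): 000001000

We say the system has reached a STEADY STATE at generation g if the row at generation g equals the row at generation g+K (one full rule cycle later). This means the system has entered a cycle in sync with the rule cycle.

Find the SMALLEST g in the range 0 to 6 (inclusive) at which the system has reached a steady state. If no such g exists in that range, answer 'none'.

Answer: 0

Derivation:
Gen 0: 000001000
Gen 1 (rule 109): 111101011
Gen 2 (rule 22): 000001000
Gen 3 (rule 109): 111101011
Gen 4 (rule 22): 000001000
Gen 5 (rule 109): 111101011
Gen 6 (rule 22): 000001000
Gen 7 (rule 109): 111101011
Gen 8 (rule 22): 000001000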